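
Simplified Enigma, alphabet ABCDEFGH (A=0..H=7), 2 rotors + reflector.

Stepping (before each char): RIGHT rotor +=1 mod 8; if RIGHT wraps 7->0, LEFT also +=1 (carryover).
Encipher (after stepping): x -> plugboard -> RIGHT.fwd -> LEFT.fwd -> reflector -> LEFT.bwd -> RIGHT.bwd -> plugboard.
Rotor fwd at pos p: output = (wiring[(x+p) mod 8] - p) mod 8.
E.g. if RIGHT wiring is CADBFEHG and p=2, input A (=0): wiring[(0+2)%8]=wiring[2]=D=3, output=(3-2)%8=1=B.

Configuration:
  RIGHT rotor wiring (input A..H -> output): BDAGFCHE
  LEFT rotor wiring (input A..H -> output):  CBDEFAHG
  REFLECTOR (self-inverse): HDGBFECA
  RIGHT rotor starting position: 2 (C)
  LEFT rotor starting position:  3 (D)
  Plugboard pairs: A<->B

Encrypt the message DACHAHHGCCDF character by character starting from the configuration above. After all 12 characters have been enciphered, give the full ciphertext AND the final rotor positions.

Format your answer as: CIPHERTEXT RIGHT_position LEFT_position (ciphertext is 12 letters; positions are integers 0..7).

Char 1 ('D'): step: R->3, L=3; D->plug->D->R->E->L->D->refl->B->L'->A->R'->G->plug->G
Char 2 ('A'): step: R->4, L=3; A->plug->B->R->G->L->G->refl->C->L'->B->R'->A->plug->B
Char 3 ('C'): step: R->5, L=3; C->plug->C->R->H->L->A->refl->H->L'->F->R'->A->plug->B
Char 4 ('H'): step: R->6, L=3; H->plug->H->R->E->L->D->refl->B->L'->A->R'->F->plug->F
Char 5 ('A'): step: R->7, L=3; A->plug->B->R->C->L->F->refl->E->L'->D->R'->G->plug->G
Char 6 ('H'): step: R->0, L->4 (L advanced); H->plug->H->R->E->L->G->refl->C->L'->D->R'->B->plug->A
Char 7 ('H'): step: R->1, L=4; H->plug->H->R->A->L->B->refl->D->L'->C->R'->A->plug->B
Char 8 ('G'): step: R->2, L=4; G->plug->G->R->H->L->A->refl->H->L'->G->R'->A->plug->B
Char 9 ('C'): step: R->3, L=4; C->plug->C->R->H->L->A->refl->H->L'->G->R'->F->plug->F
Char 10 ('C'): step: R->4, L=4; C->plug->C->R->D->L->C->refl->G->L'->E->R'->G->plug->G
Char 11 ('D'): step: R->5, L=4; D->plug->D->R->E->L->G->refl->C->L'->D->R'->F->plug->F
Char 12 ('F'): step: R->6, L=4; F->plug->F->R->A->L->B->refl->D->L'->C->R'->E->plug->E
Final: ciphertext=GBBFGABBFGFE, RIGHT=6, LEFT=4

Answer: GBBFGABBFGFE 6 4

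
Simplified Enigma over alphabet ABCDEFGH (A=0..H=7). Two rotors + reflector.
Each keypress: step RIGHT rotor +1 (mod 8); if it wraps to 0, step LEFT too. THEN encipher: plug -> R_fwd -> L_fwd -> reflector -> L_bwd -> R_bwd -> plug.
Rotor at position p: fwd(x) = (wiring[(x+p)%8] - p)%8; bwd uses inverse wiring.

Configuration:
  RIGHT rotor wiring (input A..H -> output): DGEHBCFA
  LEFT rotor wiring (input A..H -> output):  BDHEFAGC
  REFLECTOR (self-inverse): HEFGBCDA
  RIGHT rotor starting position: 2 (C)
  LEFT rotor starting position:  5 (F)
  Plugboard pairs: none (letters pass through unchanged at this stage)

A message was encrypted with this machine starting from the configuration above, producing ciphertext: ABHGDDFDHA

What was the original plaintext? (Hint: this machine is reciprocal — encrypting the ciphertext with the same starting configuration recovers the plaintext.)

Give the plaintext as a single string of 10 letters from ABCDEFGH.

Answer: FEBFFAEFAF

Derivation:
Char 1 ('A'): step: R->3, L=5; A->plug->A->R->E->L->G->refl->D->L'->A->R'->F->plug->F
Char 2 ('B'): step: R->4, L=5; B->plug->B->R->G->L->H->refl->A->L'->H->R'->E->plug->E
Char 3 ('H'): step: R->5, L=5; H->plug->H->R->E->L->G->refl->D->L'->A->R'->B->plug->B
Char 4 ('G'): step: R->6, L=5; G->plug->G->R->D->L->E->refl->B->L'->B->R'->F->plug->F
Char 5 ('D'): step: R->7, L=5; D->plug->D->R->F->L->C->refl->F->L'->C->R'->F->plug->F
Char 6 ('D'): step: R->0, L->6 (L advanced); D->plug->D->R->H->L->C->refl->F->L'->D->R'->A->plug->A
Char 7 ('F'): step: R->1, L=6; F->plug->F->R->E->L->B->refl->E->L'->B->R'->E->plug->E
Char 8 ('D'): step: R->2, L=6; D->plug->D->R->A->L->A->refl->H->L'->G->R'->F->plug->F
Char 9 ('H'): step: R->3, L=6; H->plug->H->R->B->L->E->refl->B->L'->E->R'->A->plug->A
Char 10 ('A'): step: R->4, L=6; A->plug->A->R->F->L->G->refl->D->L'->C->R'->F->plug->F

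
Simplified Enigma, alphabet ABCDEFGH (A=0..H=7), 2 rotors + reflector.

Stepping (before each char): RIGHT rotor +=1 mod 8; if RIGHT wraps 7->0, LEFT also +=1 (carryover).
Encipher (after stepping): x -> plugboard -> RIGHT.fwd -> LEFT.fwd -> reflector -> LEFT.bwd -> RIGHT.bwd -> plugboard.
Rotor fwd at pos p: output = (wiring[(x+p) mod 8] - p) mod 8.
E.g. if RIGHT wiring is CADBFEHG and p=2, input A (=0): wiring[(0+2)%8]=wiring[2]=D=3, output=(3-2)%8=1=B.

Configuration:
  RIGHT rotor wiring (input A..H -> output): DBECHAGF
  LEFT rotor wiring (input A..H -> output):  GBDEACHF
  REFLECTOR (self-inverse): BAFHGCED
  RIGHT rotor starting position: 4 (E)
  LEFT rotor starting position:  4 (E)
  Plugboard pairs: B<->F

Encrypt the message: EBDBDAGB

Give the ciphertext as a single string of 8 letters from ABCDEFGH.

Char 1 ('E'): step: R->5, L=4; E->plug->E->R->E->L->C->refl->F->L'->F->R'->G->plug->G
Char 2 ('B'): step: R->6, L=4; B->plug->F->R->E->L->C->refl->F->L'->F->R'->C->plug->C
Char 3 ('D'): step: R->7, L=4; D->plug->D->R->F->L->F->refl->C->L'->E->R'->B->plug->F
Char 4 ('B'): step: R->0, L->5 (L advanced); B->plug->F->R->A->L->F->refl->C->L'->B->R'->B->plug->F
Char 5 ('D'): step: R->1, L=5; D->plug->D->R->G->L->H->refl->D->L'->H->R'->E->plug->E
Char 6 ('A'): step: R->2, L=5; A->plug->A->R->C->L->A->refl->B->L'->D->R'->F->plug->B
Char 7 ('G'): step: R->3, L=5; G->plug->G->R->G->L->H->refl->D->L'->H->R'->A->plug->A
Char 8 ('B'): step: R->4, L=5; B->plug->F->R->F->L->G->refl->E->L'->E->R'->B->plug->F

Answer: GCFFEBAF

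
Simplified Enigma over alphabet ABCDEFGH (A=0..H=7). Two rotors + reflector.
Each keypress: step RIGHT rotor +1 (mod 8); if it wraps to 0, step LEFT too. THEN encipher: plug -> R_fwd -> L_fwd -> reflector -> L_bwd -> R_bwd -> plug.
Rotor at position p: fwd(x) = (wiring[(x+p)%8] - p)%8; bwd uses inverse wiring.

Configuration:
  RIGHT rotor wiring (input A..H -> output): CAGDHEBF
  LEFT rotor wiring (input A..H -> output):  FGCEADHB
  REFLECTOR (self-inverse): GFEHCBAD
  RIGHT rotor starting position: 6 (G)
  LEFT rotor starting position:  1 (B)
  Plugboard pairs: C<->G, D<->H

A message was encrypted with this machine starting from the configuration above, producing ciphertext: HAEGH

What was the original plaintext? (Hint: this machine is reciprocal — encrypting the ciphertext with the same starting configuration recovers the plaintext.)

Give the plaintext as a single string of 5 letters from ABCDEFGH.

Answer: EBCDC

Derivation:
Char 1 ('H'): step: R->7, L=1; H->plug->D->R->H->L->E->refl->C->L'->E->R'->E->plug->E
Char 2 ('A'): step: R->0, L->2 (L advanced); A->plug->A->R->C->L->G->refl->A->L'->A->R'->B->plug->B
Char 3 ('E'): step: R->1, L=2; E->plug->E->R->D->L->B->refl->F->L'->E->R'->G->plug->C
Char 4 ('G'): step: R->2, L=2; G->plug->C->R->F->L->H->refl->D->L'->G->R'->H->plug->D
Char 5 ('H'): step: R->3, L=2; H->plug->D->R->G->L->D->refl->H->L'->F->R'->G->plug->C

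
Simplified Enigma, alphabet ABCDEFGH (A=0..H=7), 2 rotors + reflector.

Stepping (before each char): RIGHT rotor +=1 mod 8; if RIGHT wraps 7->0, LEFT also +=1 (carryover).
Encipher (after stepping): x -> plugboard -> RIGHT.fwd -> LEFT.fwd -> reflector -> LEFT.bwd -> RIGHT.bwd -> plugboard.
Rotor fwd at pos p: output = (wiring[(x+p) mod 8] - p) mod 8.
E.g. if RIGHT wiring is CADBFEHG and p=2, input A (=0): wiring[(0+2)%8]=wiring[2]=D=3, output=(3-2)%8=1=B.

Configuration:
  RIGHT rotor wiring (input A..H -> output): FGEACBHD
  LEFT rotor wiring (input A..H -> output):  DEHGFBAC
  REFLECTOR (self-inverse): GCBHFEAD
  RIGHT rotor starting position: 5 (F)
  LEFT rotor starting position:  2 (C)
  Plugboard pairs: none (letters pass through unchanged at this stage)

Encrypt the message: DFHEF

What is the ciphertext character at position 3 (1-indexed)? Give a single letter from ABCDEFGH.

Char 1 ('D'): step: R->6, L=2; D->plug->D->R->A->L->F->refl->E->L'->B->R'->A->plug->A
Char 2 ('F'): step: R->7, L=2; F->plug->F->R->D->L->H->refl->D->L'->C->R'->G->plug->G
Char 3 ('H'): step: R->0, L->3 (L advanced); H->plug->H->R->D->L->F->refl->E->L'->H->R'->G->plug->G

G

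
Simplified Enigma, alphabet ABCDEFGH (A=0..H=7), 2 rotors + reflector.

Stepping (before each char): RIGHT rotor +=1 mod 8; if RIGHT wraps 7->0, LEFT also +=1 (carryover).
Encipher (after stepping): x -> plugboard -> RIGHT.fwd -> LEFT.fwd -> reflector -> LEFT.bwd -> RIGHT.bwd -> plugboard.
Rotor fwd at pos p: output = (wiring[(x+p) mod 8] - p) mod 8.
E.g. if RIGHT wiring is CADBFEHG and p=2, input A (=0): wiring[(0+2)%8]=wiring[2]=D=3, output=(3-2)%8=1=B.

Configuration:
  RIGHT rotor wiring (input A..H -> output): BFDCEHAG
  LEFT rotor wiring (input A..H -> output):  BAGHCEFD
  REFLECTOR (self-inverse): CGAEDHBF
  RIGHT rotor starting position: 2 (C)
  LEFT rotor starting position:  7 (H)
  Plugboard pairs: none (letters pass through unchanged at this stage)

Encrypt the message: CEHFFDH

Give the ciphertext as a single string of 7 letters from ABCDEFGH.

Answer: BAAHGGB

Derivation:
Char 1 ('C'): step: R->3, L=7; C->plug->C->R->E->L->A->refl->C->L'->B->R'->B->plug->B
Char 2 ('E'): step: R->4, L=7; E->plug->E->R->F->L->D->refl->E->L'->A->R'->A->plug->A
Char 3 ('H'): step: R->5, L=7; H->plug->H->R->H->L->G->refl->B->L'->C->R'->A->plug->A
Char 4 ('F'): step: R->6, L=7; F->plug->F->R->E->L->A->refl->C->L'->B->R'->H->plug->H
Char 5 ('F'): step: R->7, L=7; F->plug->F->R->F->L->D->refl->E->L'->A->R'->G->plug->G
Char 6 ('D'): step: R->0, L->0 (L advanced); D->plug->D->R->C->L->G->refl->B->L'->A->R'->G->plug->G
Char 7 ('H'): step: R->1, L=0; H->plug->H->R->A->L->B->refl->G->L'->C->R'->B->plug->B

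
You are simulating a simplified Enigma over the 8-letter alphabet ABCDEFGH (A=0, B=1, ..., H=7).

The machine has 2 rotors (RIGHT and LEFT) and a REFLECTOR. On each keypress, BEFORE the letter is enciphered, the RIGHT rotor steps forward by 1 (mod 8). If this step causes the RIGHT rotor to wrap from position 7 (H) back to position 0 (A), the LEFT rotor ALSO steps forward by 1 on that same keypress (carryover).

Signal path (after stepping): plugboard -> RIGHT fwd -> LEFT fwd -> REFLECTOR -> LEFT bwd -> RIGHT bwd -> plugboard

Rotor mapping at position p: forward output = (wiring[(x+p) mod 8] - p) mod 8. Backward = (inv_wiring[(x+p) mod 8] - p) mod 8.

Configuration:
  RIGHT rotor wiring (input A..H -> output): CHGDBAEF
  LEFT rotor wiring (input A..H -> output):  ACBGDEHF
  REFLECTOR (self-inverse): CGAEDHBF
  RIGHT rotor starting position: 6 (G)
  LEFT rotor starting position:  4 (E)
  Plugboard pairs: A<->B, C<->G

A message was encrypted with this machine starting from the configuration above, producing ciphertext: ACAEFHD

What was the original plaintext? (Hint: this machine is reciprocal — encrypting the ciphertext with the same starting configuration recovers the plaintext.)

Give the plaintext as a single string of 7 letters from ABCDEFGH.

Char 1 ('A'): step: R->7, L=4; A->plug->B->R->D->L->B->refl->G->L'->F->R'->H->plug->H
Char 2 ('C'): step: R->0, L->5 (L advanced); C->plug->G->R->E->L->F->refl->H->L'->A->R'->F->plug->F
Char 3 ('A'): step: R->1, L=5; A->plug->B->R->F->L->E->refl->D->L'->D->R'->F->plug->F
Char 4 ('E'): step: R->2, L=5; E->plug->E->R->C->L->A->refl->C->L'->B->R'->B->plug->A
Char 5 ('F'): step: R->3, L=5; F->plug->F->R->H->L->G->refl->B->L'->G->R'->B->plug->A
Char 6 ('H'): step: R->4, L=5; H->plug->H->R->H->L->G->refl->B->L'->G->R'->E->plug->E
Char 7 ('D'): step: R->5, L=5; D->plug->D->R->F->L->E->refl->D->L'->D->R'->A->plug->B

Answer: HFFAAEB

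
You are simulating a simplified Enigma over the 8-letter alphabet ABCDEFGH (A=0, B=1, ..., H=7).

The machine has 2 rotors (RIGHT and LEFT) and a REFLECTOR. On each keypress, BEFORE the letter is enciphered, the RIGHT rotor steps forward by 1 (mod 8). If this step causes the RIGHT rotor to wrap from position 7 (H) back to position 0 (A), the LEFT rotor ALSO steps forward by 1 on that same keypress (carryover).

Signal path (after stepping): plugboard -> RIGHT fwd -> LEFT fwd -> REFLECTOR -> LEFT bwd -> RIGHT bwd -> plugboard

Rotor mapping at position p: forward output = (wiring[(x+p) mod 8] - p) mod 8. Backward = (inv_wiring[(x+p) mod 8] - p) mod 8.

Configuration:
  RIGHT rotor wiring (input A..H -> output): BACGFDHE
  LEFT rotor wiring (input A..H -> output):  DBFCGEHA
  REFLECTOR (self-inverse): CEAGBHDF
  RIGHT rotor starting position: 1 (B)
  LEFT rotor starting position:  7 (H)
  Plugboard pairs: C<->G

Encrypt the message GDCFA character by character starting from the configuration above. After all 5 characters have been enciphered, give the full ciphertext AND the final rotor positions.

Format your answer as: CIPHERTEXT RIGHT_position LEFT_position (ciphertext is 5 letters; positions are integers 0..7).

Char 1 ('G'): step: R->2, L=7; G->plug->C->R->D->L->G->refl->D->L'->E->R'->B->plug->B
Char 2 ('D'): step: R->3, L=7; D->plug->D->R->E->L->D->refl->G->L'->D->R'->A->plug->A
Char 3 ('C'): step: R->4, L=7; C->plug->G->R->G->L->F->refl->H->L'->F->R'->E->plug->E
Char 4 ('F'): step: R->5, L=7; F->plug->F->R->F->L->H->refl->F->L'->G->R'->A->plug->A
Char 5 ('A'): step: R->6, L=7; A->plug->A->R->B->L->E->refl->B->L'->A->R'->F->plug->F
Final: ciphertext=BAEAF, RIGHT=6, LEFT=7

Answer: BAEAF 6 7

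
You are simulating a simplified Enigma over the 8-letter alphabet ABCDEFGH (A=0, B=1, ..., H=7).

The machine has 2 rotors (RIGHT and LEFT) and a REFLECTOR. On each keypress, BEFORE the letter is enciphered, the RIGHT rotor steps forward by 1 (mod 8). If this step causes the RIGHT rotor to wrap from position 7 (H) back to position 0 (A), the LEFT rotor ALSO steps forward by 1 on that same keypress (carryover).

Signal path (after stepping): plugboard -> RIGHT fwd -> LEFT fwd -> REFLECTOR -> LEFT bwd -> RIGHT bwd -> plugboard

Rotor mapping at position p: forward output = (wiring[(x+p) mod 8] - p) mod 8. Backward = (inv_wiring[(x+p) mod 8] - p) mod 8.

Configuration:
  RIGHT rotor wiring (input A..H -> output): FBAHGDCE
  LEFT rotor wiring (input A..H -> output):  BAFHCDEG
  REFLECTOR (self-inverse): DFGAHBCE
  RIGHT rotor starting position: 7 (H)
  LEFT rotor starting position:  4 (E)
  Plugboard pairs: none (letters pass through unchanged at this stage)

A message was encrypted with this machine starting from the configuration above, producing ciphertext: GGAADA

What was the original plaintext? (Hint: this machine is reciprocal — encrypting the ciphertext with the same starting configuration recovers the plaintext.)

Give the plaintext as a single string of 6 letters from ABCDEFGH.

Answer: DFEHCD

Derivation:
Char 1 ('G'): step: R->0, L->5 (L advanced); G->plug->G->R->C->L->B->refl->F->L'->H->R'->D->plug->D
Char 2 ('G'): step: R->1, L=5; G->plug->G->R->D->L->E->refl->H->L'->B->R'->F->plug->F
Char 3 ('A'): step: R->2, L=5; A->plug->A->R->G->L->C->refl->G->L'->A->R'->E->plug->E
Char 4 ('A'): step: R->3, L=5; A->plug->A->R->E->L->D->refl->A->L'->F->R'->H->plug->H
Char 5 ('D'): step: R->4, L=5; D->plug->D->R->A->L->G->refl->C->L'->G->R'->C->plug->C
Char 6 ('A'): step: R->5, L=5; A->plug->A->R->G->L->C->refl->G->L'->A->R'->D->plug->D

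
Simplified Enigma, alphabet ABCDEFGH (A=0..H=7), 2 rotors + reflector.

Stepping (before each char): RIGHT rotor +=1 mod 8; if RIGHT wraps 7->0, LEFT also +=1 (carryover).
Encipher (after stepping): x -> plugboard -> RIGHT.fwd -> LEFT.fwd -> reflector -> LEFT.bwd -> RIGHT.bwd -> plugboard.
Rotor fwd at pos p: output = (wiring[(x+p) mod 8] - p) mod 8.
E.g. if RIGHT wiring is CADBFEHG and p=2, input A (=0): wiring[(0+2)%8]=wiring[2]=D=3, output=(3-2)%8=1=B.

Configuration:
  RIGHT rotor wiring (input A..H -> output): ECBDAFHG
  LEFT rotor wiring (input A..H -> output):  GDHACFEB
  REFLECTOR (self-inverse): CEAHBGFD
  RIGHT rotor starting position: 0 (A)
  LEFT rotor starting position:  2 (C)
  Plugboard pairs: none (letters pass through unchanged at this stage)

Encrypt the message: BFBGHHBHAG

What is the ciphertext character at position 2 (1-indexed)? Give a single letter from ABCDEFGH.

Char 1 ('B'): step: R->1, L=2; B->plug->B->R->A->L->F->refl->G->L'->B->R'->A->plug->A
Char 2 ('F'): step: R->2, L=2; F->plug->F->R->E->L->C->refl->A->L'->C->R'->G->plug->G

G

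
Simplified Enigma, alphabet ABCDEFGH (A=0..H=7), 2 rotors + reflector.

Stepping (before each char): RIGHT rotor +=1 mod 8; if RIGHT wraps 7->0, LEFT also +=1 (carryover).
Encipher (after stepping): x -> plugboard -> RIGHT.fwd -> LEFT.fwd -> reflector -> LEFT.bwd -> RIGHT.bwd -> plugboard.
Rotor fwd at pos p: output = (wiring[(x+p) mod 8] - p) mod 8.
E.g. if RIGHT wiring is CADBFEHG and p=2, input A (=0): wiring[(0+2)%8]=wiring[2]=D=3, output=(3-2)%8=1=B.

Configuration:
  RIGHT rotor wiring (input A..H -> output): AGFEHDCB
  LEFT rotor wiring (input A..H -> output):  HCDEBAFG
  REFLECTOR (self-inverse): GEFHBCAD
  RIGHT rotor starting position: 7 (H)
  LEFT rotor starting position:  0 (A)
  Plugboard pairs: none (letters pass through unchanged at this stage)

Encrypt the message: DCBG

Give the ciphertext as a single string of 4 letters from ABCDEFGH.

Answer: GHHD

Derivation:
Char 1 ('D'): step: R->0, L->1 (L advanced); D->plug->D->R->E->L->H->refl->D->L'->C->R'->G->plug->G
Char 2 ('C'): step: R->1, L=1; C->plug->C->R->D->L->A->refl->G->L'->H->R'->H->plug->H
Char 3 ('B'): step: R->2, L=1; B->plug->B->R->C->L->D->refl->H->L'->E->R'->H->plug->H
Char 4 ('G'): step: R->3, L=1; G->plug->G->R->D->L->A->refl->G->L'->H->R'->D->plug->D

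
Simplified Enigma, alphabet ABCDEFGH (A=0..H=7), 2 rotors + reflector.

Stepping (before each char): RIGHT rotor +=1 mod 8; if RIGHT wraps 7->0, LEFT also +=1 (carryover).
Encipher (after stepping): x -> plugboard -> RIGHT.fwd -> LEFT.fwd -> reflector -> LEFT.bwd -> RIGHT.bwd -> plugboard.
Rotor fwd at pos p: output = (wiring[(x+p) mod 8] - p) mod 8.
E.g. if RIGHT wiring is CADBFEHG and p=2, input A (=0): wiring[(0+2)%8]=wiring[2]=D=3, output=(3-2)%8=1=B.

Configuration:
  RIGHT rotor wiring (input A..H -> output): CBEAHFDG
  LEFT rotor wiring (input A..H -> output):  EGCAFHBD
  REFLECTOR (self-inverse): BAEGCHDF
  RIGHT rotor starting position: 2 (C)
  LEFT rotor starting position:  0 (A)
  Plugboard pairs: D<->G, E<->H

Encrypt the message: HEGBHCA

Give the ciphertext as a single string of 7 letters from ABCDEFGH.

Char 1 ('H'): step: R->3, L=0; H->plug->E->R->D->L->A->refl->B->L'->G->R'->G->plug->D
Char 2 ('E'): step: R->4, L=0; E->plug->H->R->E->L->F->refl->H->L'->F->R'->F->plug->F
Char 3 ('G'): step: R->5, L=0; G->plug->D->R->F->L->H->refl->F->L'->E->R'->E->plug->H
Char 4 ('B'): step: R->6, L=0; B->plug->B->R->A->L->E->refl->C->L'->C->R'->F->plug->F
Char 5 ('H'): step: R->7, L=0; H->plug->E->R->B->L->G->refl->D->L'->H->R'->A->plug->A
Char 6 ('C'): step: R->0, L->1 (L advanced); C->plug->C->R->E->L->G->refl->D->L'->H->R'->E->plug->H
Char 7 ('A'): step: R->1, L=1; A->plug->A->R->A->L->F->refl->H->L'->C->R'->F->plug->F

Answer: DFHFAHF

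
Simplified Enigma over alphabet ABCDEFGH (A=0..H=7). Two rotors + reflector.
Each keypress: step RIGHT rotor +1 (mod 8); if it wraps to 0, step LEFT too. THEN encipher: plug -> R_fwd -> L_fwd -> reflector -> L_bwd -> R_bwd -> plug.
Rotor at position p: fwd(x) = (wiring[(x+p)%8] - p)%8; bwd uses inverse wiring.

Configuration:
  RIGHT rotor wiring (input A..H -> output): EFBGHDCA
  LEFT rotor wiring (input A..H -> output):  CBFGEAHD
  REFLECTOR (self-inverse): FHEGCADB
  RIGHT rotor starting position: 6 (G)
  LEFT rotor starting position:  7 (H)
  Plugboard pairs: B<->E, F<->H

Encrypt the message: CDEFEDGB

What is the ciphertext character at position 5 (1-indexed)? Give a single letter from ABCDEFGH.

Char 1 ('C'): step: R->7, L=7; C->plug->C->R->G->L->B->refl->H->L'->E->R'->G->plug->G
Char 2 ('D'): step: R->0, L->0 (L advanced); D->plug->D->R->G->L->H->refl->B->L'->B->R'->C->plug->C
Char 3 ('E'): step: R->1, L=0; E->plug->B->R->A->L->C->refl->E->L'->E->R'->A->plug->A
Char 4 ('F'): step: R->2, L=0; F->plug->H->R->D->L->G->refl->D->L'->H->R'->A->plug->A
Char 5 ('E'): step: R->3, L=0; E->plug->B->R->E->L->E->refl->C->L'->A->R'->C->plug->C

C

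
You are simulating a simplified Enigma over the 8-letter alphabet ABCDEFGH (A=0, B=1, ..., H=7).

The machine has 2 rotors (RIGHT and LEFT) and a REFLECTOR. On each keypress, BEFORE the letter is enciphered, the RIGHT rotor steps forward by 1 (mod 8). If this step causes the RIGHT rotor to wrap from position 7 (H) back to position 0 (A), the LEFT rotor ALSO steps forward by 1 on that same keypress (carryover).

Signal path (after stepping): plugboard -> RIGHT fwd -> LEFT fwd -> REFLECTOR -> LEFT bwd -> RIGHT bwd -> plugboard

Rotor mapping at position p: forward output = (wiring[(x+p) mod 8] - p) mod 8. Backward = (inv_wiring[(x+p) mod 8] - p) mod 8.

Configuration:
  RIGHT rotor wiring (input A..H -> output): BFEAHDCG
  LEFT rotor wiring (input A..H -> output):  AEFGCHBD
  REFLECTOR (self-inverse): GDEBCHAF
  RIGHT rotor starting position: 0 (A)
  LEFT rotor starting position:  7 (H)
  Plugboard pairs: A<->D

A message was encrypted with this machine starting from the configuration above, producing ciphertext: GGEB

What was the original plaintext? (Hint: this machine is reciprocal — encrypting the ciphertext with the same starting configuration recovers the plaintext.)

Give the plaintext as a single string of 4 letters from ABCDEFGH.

Answer: FEFG

Derivation:
Char 1 ('G'): step: R->1, L=7; G->plug->G->R->F->L->D->refl->B->L'->B->R'->F->plug->F
Char 2 ('G'): step: R->2, L=7; G->plug->G->R->H->L->C->refl->E->L'->A->R'->E->plug->E
Char 3 ('E'): step: R->3, L=7; E->plug->E->R->D->L->G->refl->A->L'->G->R'->F->plug->F
Char 4 ('B'): step: R->4, L=7; B->plug->B->R->H->L->C->refl->E->L'->A->R'->G->plug->G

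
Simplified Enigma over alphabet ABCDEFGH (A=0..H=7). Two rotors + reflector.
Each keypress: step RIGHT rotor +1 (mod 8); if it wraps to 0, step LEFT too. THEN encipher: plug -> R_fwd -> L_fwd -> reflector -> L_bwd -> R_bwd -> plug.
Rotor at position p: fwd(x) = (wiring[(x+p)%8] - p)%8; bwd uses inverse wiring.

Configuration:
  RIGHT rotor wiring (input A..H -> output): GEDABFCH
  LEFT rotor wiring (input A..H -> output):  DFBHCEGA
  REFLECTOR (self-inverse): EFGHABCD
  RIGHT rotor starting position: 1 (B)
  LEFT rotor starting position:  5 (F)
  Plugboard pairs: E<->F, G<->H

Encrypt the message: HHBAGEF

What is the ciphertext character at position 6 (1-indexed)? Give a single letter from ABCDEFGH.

Char 1 ('H'): step: R->2, L=5; H->plug->G->R->E->L->A->refl->E->L'->F->R'->F->plug->E
Char 2 ('H'): step: R->3, L=5; H->plug->G->R->B->L->B->refl->F->L'->H->R'->D->plug->D
Char 3 ('B'): step: R->4, L=5; B->plug->B->R->B->L->B->refl->F->L'->H->R'->G->plug->H
Char 4 ('A'): step: R->5, L=5; A->plug->A->R->A->L->H->refl->D->L'->C->R'->C->plug->C
Char 5 ('G'): step: R->6, L=5; G->plug->H->R->H->L->F->refl->B->L'->B->R'->B->plug->B
Char 6 ('E'): step: R->7, L=5; E->plug->F->R->C->L->D->refl->H->L'->A->R'->A->plug->A

A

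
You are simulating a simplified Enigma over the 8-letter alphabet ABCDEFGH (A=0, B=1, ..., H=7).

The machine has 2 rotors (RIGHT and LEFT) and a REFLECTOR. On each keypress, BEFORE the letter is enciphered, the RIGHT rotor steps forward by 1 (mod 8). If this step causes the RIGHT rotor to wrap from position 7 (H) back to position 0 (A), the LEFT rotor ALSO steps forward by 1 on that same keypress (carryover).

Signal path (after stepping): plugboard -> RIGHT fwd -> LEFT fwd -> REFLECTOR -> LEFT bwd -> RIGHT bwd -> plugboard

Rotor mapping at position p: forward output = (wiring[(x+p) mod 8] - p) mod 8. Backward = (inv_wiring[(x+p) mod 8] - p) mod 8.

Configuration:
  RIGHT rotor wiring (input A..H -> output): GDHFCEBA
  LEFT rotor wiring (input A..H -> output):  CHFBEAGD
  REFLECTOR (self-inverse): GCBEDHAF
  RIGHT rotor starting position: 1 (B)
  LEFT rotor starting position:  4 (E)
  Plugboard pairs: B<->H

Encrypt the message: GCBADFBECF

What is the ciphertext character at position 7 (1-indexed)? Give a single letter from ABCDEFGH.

Char 1 ('G'): step: R->2, L=4; G->plug->G->R->E->L->G->refl->A->L'->A->R'->C->plug->C
Char 2 ('C'): step: R->3, L=4; C->plug->C->R->B->L->E->refl->D->L'->F->R'->E->plug->E
Char 3 ('B'): step: R->4, L=4; B->plug->H->R->B->L->E->refl->D->L'->F->R'->C->plug->C
Char 4 ('A'): step: R->5, L=4; A->plug->A->R->H->L->F->refl->H->L'->D->R'->C->plug->C
Char 5 ('D'): step: R->6, L=4; D->plug->D->R->F->L->D->refl->E->L'->B->R'->E->plug->E
Char 6 ('F'): step: R->7, L=4; F->plug->F->R->D->L->H->refl->F->L'->H->R'->B->plug->H
Char 7 ('B'): step: R->0, L->5 (L advanced); B->plug->H->R->A->L->D->refl->E->L'->G->R'->A->plug->A

A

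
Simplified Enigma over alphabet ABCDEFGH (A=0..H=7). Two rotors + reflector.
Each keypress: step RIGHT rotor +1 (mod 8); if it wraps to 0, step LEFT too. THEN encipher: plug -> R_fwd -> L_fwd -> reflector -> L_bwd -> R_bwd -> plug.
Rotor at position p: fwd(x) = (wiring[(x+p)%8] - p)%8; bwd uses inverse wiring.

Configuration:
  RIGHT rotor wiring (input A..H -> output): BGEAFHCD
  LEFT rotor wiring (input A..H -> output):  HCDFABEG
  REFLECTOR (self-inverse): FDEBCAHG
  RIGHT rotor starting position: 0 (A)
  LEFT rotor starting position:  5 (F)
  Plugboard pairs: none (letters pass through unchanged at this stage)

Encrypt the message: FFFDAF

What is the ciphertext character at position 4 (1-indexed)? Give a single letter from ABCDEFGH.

Char 1 ('F'): step: R->1, L=5; F->plug->F->R->B->L->H->refl->G->L'->F->R'->A->plug->A
Char 2 ('F'): step: R->2, L=5; F->plug->F->R->B->L->H->refl->G->L'->F->R'->D->plug->D
Char 3 ('F'): step: R->3, L=5; F->plug->F->R->G->L->A->refl->F->L'->E->R'->C->plug->C
Char 4 ('D'): step: R->4, L=5; D->plug->D->R->H->L->D->refl->B->L'->C->R'->F->plug->F

F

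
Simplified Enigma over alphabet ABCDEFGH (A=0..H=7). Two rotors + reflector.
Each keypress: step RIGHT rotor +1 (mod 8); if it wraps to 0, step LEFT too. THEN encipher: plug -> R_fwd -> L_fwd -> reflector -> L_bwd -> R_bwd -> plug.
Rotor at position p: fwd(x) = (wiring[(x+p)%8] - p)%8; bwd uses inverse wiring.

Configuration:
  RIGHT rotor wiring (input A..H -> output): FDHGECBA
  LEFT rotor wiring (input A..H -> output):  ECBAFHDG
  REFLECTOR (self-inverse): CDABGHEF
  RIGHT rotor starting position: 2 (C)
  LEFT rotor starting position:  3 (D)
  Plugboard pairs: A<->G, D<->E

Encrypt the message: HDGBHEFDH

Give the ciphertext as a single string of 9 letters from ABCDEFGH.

Answer: DABCDFDGG

Derivation:
Char 1 ('H'): step: R->3, L=3; H->plug->H->R->E->L->D->refl->B->L'->F->R'->E->plug->D
Char 2 ('D'): step: R->4, L=3; D->plug->E->R->B->L->C->refl->A->L'->D->R'->G->plug->A
Char 3 ('G'): step: R->5, L=3; G->plug->A->R->F->L->B->refl->D->L'->E->R'->B->plug->B
Char 4 ('B'): step: R->6, L=3; B->plug->B->R->C->L->E->refl->G->L'->H->R'->C->plug->C
Char 5 ('H'): step: R->7, L=3; H->plug->H->R->C->L->E->refl->G->L'->H->R'->E->plug->D
Char 6 ('E'): step: R->0, L->4 (L advanced); E->plug->D->R->G->L->F->refl->H->L'->C->R'->F->plug->F
Char 7 ('F'): step: R->1, L=4; F->plug->F->R->A->L->B->refl->D->L'->B->R'->E->plug->D
Char 8 ('D'): step: R->2, L=4; D->plug->E->R->H->L->E->refl->G->L'->F->R'->A->plug->G
Char 9 ('H'): step: R->3, L=4; H->plug->H->R->E->L->A->refl->C->L'->D->R'->A->plug->G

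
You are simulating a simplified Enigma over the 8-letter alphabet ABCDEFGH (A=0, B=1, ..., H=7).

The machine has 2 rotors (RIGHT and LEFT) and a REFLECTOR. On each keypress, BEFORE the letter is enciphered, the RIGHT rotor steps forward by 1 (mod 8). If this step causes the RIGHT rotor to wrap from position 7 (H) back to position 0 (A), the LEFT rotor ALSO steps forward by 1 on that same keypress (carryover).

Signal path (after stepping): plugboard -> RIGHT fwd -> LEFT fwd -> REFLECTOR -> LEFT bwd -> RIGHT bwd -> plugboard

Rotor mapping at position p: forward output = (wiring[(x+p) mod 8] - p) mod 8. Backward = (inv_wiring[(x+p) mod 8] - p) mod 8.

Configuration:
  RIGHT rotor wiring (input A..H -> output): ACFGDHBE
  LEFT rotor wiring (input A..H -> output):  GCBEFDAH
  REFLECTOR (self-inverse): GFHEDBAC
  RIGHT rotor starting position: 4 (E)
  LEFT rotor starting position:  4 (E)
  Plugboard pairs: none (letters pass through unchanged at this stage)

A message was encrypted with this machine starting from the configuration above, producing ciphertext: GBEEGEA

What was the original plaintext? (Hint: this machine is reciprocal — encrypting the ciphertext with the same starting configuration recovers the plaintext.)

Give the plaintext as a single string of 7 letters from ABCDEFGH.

Answer: BFAHBHC

Derivation:
Char 1 ('G'): step: R->5, L=4; G->plug->G->R->B->L->H->refl->C->L'->E->R'->B->plug->B
Char 2 ('B'): step: R->6, L=4; B->plug->B->R->G->L->F->refl->B->L'->A->R'->F->plug->F
Char 3 ('E'): step: R->7, L=4; E->plug->E->R->H->L->A->refl->G->L'->F->R'->A->plug->A
Char 4 ('E'): step: R->0, L->5 (L advanced); E->plug->E->R->D->L->B->refl->F->L'->E->R'->H->plug->H
Char 5 ('G'): step: R->1, L=5; G->plug->G->R->D->L->B->refl->F->L'->E->R'->B->plug->B
Char 6 ('E'): step: R->2, L=5; E->plug->E->R->H->L->A->refl->G->L'->A->R'->H->plug->H
Char 7 ('A'): step: R->3, L=5; A->plug->A->R->D->L->B->refl->F->L'->E->R'->C->plug->C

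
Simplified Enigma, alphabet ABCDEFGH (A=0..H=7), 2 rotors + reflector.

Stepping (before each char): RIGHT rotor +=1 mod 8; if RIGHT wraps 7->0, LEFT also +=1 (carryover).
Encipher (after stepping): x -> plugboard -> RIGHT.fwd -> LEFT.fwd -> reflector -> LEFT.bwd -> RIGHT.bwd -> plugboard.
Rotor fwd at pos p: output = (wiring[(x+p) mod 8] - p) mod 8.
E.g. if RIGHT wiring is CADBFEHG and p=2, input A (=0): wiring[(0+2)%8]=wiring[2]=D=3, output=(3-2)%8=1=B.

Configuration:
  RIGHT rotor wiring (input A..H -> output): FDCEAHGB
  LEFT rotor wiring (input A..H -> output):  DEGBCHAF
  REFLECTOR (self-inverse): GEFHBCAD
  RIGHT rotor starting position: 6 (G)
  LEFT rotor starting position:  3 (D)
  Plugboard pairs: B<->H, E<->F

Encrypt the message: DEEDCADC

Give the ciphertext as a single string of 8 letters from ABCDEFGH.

Answer: CGGAAFEE

Derivation:
Char 1 ('D'): step: R->7, L=3; D->plug->D->R->D->L->F->refl->C->L'->E->R'->C->plug->C
Char 2 ('E'): step: R->0, L->4 (L advanced); E->plug->F->R->H->L->F->refl->C->L'->G->R'->G->plug->G
Char 3 ('E'): step: R->1, L=4; E->plug->F->R->F->L->A->refl->G->L'->A->R'->G->plug->G
Char 4 ('D'): step: R->2, L=4; D->plug->D->R->F->L->A->refl->G->L'->A->R'->A->plug->A
Char 5 ('C'): step: R->3, L=4; C->plug->C->R->E->L->H->refl->D->L'->B->R'->A->plug->A
Char 6 ('A'): step: R->4, L=4; A->plug->A->R->E->L->H->refl->D->L'->B->R'->E->plug->F
Char 7 ('D'): step: R->5, L=4; D->plug->D->R->A->L->G->refl->A->L'->F->R'->F->plug->E
Char 8 ('C'): step: R->6, L=4; C->plug->C->R->H->L->F->refl->C->L'->G->R'->F->plug->E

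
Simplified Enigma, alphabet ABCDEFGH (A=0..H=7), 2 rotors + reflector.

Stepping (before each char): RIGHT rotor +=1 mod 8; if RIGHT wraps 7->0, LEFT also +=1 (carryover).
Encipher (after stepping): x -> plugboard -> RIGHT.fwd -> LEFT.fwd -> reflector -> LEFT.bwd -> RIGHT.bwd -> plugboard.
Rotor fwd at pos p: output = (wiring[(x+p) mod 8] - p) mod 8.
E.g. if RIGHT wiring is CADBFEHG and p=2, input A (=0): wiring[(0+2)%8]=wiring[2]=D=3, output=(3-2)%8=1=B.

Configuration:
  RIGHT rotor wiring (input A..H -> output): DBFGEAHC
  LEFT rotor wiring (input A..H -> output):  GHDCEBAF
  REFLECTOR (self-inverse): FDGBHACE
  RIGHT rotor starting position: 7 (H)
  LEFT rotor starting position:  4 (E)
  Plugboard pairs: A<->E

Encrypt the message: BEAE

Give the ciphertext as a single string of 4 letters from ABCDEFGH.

Answer: EABB

Derivation:
Char 1 ('B'): step: R->0, L->5 (L advanced); B->plug->B->R->B->L->D->refl->B->L'->D->R'->A->plug->E
Char 2 ('E'): step: R->1, L=5; E->plug->A->R->A->L->E->refl->H->L'->H->R'->E->plug->A
Char 3 ('A'): step: R->2, L=5; A->plug->E->R->F->L->G->refl->C->L'->E->R'->B->plug->B
Char 4 ('E'): step: R->3, L=5; E->plug->A->R->D->L->B->refl->D->L'->B->R'->B->plug->B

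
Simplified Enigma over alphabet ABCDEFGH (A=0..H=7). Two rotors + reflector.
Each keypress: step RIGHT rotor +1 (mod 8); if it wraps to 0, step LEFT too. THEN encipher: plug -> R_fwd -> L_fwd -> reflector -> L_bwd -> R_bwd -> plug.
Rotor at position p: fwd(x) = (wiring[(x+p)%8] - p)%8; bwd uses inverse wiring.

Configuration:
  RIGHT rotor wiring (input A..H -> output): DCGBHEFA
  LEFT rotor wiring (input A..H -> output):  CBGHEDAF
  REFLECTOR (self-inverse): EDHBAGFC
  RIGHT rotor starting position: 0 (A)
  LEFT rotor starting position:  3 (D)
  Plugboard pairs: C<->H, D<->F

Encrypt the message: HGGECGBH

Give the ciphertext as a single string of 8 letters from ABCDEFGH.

Char 1 ('H'): step: R->1, L=3; H->plug->C->R->A->L->E->refl->A->L'->C->R'->H->plug->C
Char 2 ('G'): step: R->2, L=3; G->plug->G->R->B->L->B->refl->D->L'->H->R'->B->plug->B
Char 3 ('G'): step: R->3, L=3; G->plug->G->R->H->L->D->refl->B->L'->B->R'->C->plug->H
Char 4 ('E'): step: R->4, L=3; E->plug->E->R->H->L->D->refl->B->L'->B->R'->C->plug->H
Char 5 ('C'): step: R->5, L=3; C->plug->H->R->C->L->A->refl->E->L'->A->R'->B->plug->B
Char 6 ('G'): step: R->6, L=3; G->plug->G->R->B->L->B->refl->D->L'->H->R'->A->plug->A
Char 7 ('B'): step: R->7, L=3; B->plug->B->R->E->L->C->refl->H->L'->F->R'->G->plug->G
Char 8 ('H'): step: R->0, L->4 (L advanced); H->plug->C->R->G->L->C->refl->H->L'->B->R'->D->plug->F

Answer: CBHHBAGF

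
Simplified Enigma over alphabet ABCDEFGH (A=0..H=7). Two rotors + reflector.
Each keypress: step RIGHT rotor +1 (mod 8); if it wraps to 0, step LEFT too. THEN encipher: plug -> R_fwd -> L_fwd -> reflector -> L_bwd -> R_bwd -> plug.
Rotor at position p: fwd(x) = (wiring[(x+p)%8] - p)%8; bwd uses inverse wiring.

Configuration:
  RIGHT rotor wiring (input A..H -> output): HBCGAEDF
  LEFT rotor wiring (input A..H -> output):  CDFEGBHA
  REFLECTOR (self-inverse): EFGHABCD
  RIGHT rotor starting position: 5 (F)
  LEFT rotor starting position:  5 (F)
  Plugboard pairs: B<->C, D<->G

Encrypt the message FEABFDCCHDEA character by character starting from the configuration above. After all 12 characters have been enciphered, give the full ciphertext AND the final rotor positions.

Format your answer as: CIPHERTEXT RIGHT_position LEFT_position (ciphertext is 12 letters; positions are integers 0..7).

Answer: AGFCAEEGDFFD 1 7

Derivation:
Char 1 ('F'): step: R->6, L=5; F->plug->F->R->A->L->E->refl->A->L'->F->R'->A->plug->A
Char 2 ('E'): step: R->7, L=5; E->plug->E->R->H->L->B->refl->F->L'->D->R'->D->plug->G
Char 3 ('A'): step: R->0, L->6 (L advanced); A->plug->A->R->H->L->D->refl->H->L'->E->R'->F->plug->F
Char 4 ('B'): step: R->1, L=6; B->plug->C->R->F->L->G->refl->C->L'->B->R'->B->plug->C
Char 5 ('F'): step: R->2, L=6; F->plug->F->R->D->L->F->refl->B->L'->A->R'->A->plug->A
Char 6 ('D'): step: R->3, L=6; D->plug->G->R->G->L->A->refl->E->L'->C->R'->E->plug->E
Char 7 ('C'): step: R->4, L=6; C->plug->B->R->A->L->B->refl->F->L'->D->R'->E->plug->E
Char 8 ('C'): step: R->5, L=6; C->plug->B->R->G->L->A->refl->E->L'->C->R'->D->plug->G
Char 9 ('H'): step: R->6, L=6; H->plug->H->R->G->L->A->refl->E->L'->C->R'->G->plug->D
Char 10 ('D'): step: R->7, L=6; D->plug->G->R->F->L->G->refl->C->L'->B->R'->F->plug->F
Char 11 ('E'): step: R->0, L->7 (L advanced); E->plug->E->R->A->L->B->refl->F->L'->E->R'->F->plug->F
Char 12 ('A'): step: R->1, L=7; A->plug->A->R->A->L->B->refl->F->L'->E->R'->G->plug->D
Final: ciphertext=AGFCAEEGDFFD, RIGHT=1, LEFT=7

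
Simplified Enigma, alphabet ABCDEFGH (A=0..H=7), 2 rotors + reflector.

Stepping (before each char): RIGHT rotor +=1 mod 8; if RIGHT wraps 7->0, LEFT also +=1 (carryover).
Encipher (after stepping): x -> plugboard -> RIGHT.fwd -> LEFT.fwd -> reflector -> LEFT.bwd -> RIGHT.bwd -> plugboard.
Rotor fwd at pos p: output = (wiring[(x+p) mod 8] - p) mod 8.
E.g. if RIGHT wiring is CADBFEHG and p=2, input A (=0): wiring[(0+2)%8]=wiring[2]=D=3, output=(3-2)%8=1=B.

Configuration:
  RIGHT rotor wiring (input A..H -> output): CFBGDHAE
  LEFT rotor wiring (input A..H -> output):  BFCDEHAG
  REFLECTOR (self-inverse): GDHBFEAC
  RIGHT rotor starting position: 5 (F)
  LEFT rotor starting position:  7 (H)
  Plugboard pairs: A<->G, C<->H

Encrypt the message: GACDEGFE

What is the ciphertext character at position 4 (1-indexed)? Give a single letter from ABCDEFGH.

Char 1 ('G'): step: R->6, L=7; G->plug->A->R->C->L->G->refl->A->L'->G->R'->B->plug->B
Char 2 ('A'): step: R->7, L=7; A->plug->G->R->A->L->H->refl->C->L'->B->R'->H->plug->C
Char 3 ('C'): step: R->0, L->0 (L advanced); C->plug->H->R->E->L->E->refl->F->L'->B->R'->C->plug->H
Char 4 ('D'): step: R->1, L=0; D->plug->D->R->C->L->C->refl->H->L'->F->R'->C->plug->H

H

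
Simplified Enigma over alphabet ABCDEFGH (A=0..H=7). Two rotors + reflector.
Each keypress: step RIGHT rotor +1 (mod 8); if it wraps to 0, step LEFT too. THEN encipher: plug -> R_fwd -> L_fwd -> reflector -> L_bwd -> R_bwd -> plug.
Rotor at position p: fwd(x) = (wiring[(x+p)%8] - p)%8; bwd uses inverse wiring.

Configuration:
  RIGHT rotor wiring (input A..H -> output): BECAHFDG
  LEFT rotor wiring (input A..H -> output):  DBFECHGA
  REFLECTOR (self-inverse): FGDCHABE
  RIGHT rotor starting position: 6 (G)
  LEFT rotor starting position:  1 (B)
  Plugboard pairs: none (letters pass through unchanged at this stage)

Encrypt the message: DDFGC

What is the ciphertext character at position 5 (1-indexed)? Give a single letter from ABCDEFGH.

Char 1 ('D'): step: R->7, L=1; D->plug->D->R->D->L->B->refl->G->L'->E->R'->H->plug->H
Char 2 ('D'): step: R->0, L->2 (L advanced); D->plug->D->R->A->L->D->refl->C->L'->B->R'->A->plug->A
Char 3 ('F'): step: R->1, L=2; F->plug->F->R->C->L->A->refl->F->L'->D->R'->A->plug->A
Char 4 ('G'): step: R->2, L=2; G->plug->G->R->H->L->H->refl->E->L'->E->R'->F->plug->F
Char 5 ('C'): step: R->3, L=2; C->plug->C->R->C->L->A->refl->F->L'->D->R'->E->plug->E

E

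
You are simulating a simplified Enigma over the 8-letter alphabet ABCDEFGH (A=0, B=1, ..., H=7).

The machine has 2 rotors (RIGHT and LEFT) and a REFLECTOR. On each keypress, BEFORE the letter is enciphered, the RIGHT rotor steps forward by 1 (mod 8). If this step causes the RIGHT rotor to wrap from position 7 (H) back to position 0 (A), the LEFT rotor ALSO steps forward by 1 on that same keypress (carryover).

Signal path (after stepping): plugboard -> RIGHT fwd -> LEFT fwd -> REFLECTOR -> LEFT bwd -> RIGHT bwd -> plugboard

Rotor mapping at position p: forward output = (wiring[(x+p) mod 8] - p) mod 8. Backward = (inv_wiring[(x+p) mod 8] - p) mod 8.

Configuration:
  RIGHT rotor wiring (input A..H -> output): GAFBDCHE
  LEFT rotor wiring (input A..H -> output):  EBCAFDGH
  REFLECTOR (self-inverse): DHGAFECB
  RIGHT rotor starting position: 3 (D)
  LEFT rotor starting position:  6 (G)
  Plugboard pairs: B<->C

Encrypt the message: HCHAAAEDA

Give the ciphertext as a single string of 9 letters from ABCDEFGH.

Answer: EAEEDCFBF

Derivation:
Char 1 ('H'): step: R->4, L=6; H->plug->H->R->F->L->C->refl->G->L'->C->R'->E->plug->E
Char 2 ('C'): step: R->5, L=6; C->plug->B->R->C->L->G->refl->C->L'->F->R'->A->plug->A
Char 3 ('H'): step: R->6, L=6; H->plug->H->R->E->L->E->refl->F->L'->H->R'->E->plug->E
Char 4 ('A'): step: R->7, L=6; A->plug->A->R->F->L->C->refl->G->L'->C->R'->E->plug->E
Char 5 ('A'): step: R->0, L->7 (L advanced); A->plug->A->R->G->L->E->refl->F->L'->B->R'->D->plug->D
Char 6 ('A'): step: R->1, L=7; A->plug->A->R->H->L->H->refl->B->L'->E->R'->B->plug->C
Char 7 ('E'): step: R->2, L=7; E->plug->E->R->F->L->G->refl->C->L'->C->R'->F->plug->F
Char 8 ('D'): step: R->3, L=7; D->plug->D->R->E->L->B->refl->H->L'->H->R'->C->plug->B
Char 9 ('A'): step: R->4, L=7; A->plug->A->R->H->L->H->refl->B->L'->E->R'->F->plug->F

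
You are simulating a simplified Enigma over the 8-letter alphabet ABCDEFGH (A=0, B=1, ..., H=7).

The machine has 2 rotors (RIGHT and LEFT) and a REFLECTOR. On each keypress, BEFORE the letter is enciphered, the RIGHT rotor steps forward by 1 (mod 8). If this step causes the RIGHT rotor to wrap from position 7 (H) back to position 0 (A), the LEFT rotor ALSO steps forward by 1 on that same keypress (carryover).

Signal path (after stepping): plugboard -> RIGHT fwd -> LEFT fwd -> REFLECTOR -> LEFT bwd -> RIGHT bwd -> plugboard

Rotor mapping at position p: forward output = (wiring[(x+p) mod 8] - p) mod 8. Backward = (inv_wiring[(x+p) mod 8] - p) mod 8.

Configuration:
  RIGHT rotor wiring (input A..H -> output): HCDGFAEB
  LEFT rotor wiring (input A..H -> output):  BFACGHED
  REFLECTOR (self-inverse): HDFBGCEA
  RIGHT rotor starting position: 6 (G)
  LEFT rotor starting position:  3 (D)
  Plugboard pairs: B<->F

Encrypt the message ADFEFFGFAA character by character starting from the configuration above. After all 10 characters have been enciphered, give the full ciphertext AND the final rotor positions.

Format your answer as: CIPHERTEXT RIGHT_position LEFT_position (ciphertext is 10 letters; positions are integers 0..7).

Char 1 ('A'): step: R->7, L=3; A->plug->A->R->C->L->E->refl->G->L'->F->R'->H->plug->H
Char 2 ('D'): step: R->0, L->4 (L advanced); D->plug->D->R->G->L->E->refl->G->L'->H->R'->A->plug->A
Char 3 ('F'): step: R->1, L=4; F->plug->B->R->C->L->A->refl->H->L'->D->R'->F->plug->B
Char 4 ('E'): step: R->2, L=4; E->plug->E->R->C->L->A->refl->H->L'->D->R'->C->plug->C
Char 5 ('F'): step: R->3, L=4; F->plug->B->R->C->L->A->refl->H->L'->D->R'->A->plug->A
Char 6 ('F'): step: R->4, L=4; F->plug->B->R->E->L->F->refl->C->L'->A->R'->C->plug->C
Char 7 ('G'): step: R->5, L=4; G->plug->G->R->B->L->D->refl->B->L'->F->R'->E->plug->E
Char 8 ('F'): step: R->6, L=4; F->plug->B->R->D->L->H->refl->A->L'->C->R'->H->plug->H
Char 9 ('A'): step: R->7, L=4; A->plug->A->R->C->L->A->refl->H->L'->D->R'->C->plug->C
Char 10 ('A'): step: R->0, L->5 (L advanced); A->plug->A->R->H->L->B->refl->D->L'->F->R'->E->plug->E
Final: ciphertext=HABCACEHCE, RIGHT=0, LEFT=5

Answer: HABCACEHCE 0 5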